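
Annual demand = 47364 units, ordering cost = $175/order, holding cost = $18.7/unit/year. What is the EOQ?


Formula: EOQ = sqrt(2 * D * S / H)
Numerator: 2 * 47364 * 175 = 16577400
2DS/H = 16577400 / 18.7 = 886492.0
EOQ = sqrt(886492.0) = 941.5 units

941.5 units


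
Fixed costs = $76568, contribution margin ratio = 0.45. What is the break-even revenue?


Formula: BER = Fixed Costs / Contribution Margin Ratio
BER = $76568 / 0.45
BER = $170151.11 (to the nearest cent)

$170151.11


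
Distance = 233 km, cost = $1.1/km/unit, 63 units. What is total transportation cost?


TC = dist * cost * units = 233 * 1.1 * 63 = $16146.90

$16146.90


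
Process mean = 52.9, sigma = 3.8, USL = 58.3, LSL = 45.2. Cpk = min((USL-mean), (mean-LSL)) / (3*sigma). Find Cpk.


Cpu = (58.3 - 52.9) / (3 * 3.8) = 0.47
Cpl = (52.9 - 45.2) / (3 * 3.8) = 0.68
Cpk = min(0.47, 0.68) = 0.47

0.47


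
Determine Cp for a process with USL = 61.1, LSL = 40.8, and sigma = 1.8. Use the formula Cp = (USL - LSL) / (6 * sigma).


Cp = (61.1 - 40.8) / (6 * 1.8)

1.88


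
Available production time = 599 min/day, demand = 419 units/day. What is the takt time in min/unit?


Formula: Takt Time = Available Production Time / Customer Demand
Takt = 599 min/day / 419 units/day
Takt = 1.43 min/unit

1.43 min/unit


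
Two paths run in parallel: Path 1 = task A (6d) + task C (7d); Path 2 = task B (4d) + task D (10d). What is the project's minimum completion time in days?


Path 1 = 6 + 7 = 13 days
Path 2 = 4 + 10 = 14 days
Duration = max(13, 14) = 14 days

14 days


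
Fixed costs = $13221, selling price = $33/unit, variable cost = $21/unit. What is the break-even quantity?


Formula: BEQ = Fixed Costs / (Price - Variable Cost)
Contribution margin = $33 - $21 = $12/unit
BEQ = ceil($13221 / $12/unit) = ceil(1101.75) = 1102 units

1102 units


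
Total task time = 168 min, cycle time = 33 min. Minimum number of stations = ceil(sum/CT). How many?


Formula: N_min = ceil(Sum of Task Times / Cycle Time)
N_min = ceil(168 min / 33 min) = ceil(5.0909)
N_min = 6 stations

6


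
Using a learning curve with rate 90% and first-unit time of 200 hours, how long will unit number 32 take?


Formula: T_n = T_1 * (learning_rate)^(log2(n)) where learning_rate = rate/100
Doublings = log2(32) = 5
T_n = 200 * 0.9^5
T_n = 200 * 0.5905 = 118.1 hours

118.1 hours


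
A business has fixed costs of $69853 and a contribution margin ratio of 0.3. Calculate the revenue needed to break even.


Formula: BER = Fixed Costs / Contribution Margin Ratio
BER = $69853 / 0.3
BER = $232843.33 (to the nearest cent)

$232843.33


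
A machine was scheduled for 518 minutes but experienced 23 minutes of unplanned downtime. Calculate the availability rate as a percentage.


Formula: Availability = (Planned Time - Downtime) / Planned Time * 100
Uptime = 518 - 23 = 495 min
Availability = 495 / 518 * 100 = 95.6%

95.6%


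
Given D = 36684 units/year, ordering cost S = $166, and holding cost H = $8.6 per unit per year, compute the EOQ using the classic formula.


Formula: EOQ = sqrt(2 * D * S / H)
Numerator: 2 * 36684 * 166 = 12179088
2DS/H = 12179088 / 8.6 = 1416173.0
EOQ = sqrt(1416173.0) = 1190.0 units

1190.0 units


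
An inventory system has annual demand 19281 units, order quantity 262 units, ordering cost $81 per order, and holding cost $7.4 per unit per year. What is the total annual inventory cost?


TC = 19281/262 * 81 + 262/2 * 7.4

$6930.32


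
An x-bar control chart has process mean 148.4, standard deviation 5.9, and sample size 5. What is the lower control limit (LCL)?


LCL = 148.4 - 3 * 5.9 / sqrt(5)

140.48


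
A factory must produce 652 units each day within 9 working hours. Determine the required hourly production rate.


Formula: Production Rate = Daily Demand / Available Hours
Rate = 652 units/day / 9 hours/day
Rate = 72.4 units/hour

72.4 units/hour


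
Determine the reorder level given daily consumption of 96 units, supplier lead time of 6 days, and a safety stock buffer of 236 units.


Formula: ROP = (Daily Demand * Lead Time) + Safety Stock
Demand during lead time = 96 * 6 = 576 units
ROP = 576 + 236 = 812 units

812 units


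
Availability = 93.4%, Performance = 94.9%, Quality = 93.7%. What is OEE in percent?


Formula: OEE = Availability * Performance * Quality / 10000
A * P = 93.4% * 94.9% / 100 = 88.64%
OEE = 88.64% * 93.7% / 100 = 83.1%

83.1%


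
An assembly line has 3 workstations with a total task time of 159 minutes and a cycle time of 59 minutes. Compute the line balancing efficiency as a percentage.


Formula: Efficiency = Sum of Task Times / (N_stations * CT) * 100
Total station capacity = 3 stations * 59 min = 177 min
Efficiency = 159 / 177 * 100 = 89.8%

89.8%


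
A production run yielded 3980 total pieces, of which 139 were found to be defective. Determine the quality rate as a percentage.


Formula: Quality Rate = Good Pieces / Total Pieces * 100
Good pieces = 3980 - 139 = 3841
QR = 3841 / 3980 * 100 = 96.5%

96.5%


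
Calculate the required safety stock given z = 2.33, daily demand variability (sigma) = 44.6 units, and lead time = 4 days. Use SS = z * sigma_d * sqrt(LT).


Formula: SS = z * sigma_d * sqrt(LT)
sqrt(LT) = sqrt(4) = 2.0
SS = 2.33 * 44.6 * 2.0
SS = 207.8 units

207.8 units


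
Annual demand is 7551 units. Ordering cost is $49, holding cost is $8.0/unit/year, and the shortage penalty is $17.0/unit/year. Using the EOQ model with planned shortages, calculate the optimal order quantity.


Formula: EOQ* = sqrt(2DS/H) * sqrt((H+P)/P)
Base EOQ = sqrt(2*7551*49/8.0) = 304.14 units
Correction = sqrt((8.0+17.0)/17.0) = 1.21268
EOQ* = 304.14 * 1.21268 = 368.8 units

368.8 units


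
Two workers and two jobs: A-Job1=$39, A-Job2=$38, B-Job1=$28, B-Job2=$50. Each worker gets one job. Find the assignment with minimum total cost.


Option 1: A->1 + B->2 = $39 + $50 = $89
Option 2: A->2 + B->1 = $38 + $28 = $66
Min cost = min($89, $66) = $66

$66


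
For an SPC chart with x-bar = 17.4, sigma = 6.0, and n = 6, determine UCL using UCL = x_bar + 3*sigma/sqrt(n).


UCL = 17.4 + 3 * 6.0 / sqrt(6)

24.75


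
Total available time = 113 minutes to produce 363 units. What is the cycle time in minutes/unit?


Formula: CT = Available Time / Number of Units
CT = 113 min / 363 units
CT = 0.31 min/unit

0.31 min/unit


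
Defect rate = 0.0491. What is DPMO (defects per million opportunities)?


DPMO = defect_rate * 1000000 = 0.0491 * 1000000

49100


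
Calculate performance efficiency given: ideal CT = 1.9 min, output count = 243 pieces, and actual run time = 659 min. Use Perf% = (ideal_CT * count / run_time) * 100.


Formula: Performance = (Ideal CT * Total Count) / Run Time * 100
Ideal output time = 1.9 * 243 = 461.7 min
Performance = 461.7 / 659 * 100 = 70.1%

70.1%


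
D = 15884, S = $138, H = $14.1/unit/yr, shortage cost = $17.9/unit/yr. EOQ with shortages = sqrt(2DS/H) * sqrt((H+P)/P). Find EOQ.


Formula: EOQ* = sqrt(2DS/H) * sqrt((H+P)/P)
Base EOQ = sqrt(2*15884*138/14.1) = 557.6 units
Correction = sqrt((14.1+17.9)/17.9) = 1.33705
EOQ* = 557.6 * 1.33705 = 745.5 units

745.5 units


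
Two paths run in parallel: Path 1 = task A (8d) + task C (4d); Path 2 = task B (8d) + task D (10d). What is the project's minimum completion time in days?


Path 1 = 8 + 4 = 12 days
Path 2 = 8 + 10 = 18 days
Duration = max(12, 18) = 18 days

18 days


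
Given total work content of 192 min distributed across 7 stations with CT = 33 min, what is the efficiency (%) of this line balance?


Formula: Efficiency = Sum of Task Times / (N_stations * CT) * 100
Total station capacity = 7 stations * 33 min = 231 min
Efficiency = 192 / 231 * 100 = 83.1%

83.1%


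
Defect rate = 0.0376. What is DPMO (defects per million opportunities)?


DPMO = defect_rate * 1000000 = 0.0376 * 1000000

37600


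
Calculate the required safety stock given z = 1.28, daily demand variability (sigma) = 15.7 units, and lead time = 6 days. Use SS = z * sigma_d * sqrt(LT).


Formula: SS = z * sigma_d * sqrt(LT)
sqrt(LT) = sqrt(6) = 2.4495
SS = 1.28 * 15.7 * 2.4495
SS = 49.2 units

49.2 units


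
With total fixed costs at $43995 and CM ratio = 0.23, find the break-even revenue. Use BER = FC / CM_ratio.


Formula: BER = Fixed Costs / Contribution Margin Ratio
BER = $43995 / 0.23
BER = $191282.61 (to the nearest cent)

$191282.61


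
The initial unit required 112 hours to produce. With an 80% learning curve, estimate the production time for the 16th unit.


Formula: T_n = T_1 * (learning_rate)^(log2(n)) where learning_rate = rate/100
Doublings = log2(16) = 4
T_n = 112 * 0.8^4
T_n = 112 * 0.4096 = 45.9 hours

45.9 hours


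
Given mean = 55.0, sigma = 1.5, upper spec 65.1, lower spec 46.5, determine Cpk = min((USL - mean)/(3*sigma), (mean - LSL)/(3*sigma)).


Cpu = (65.1 - 55.0) / (3 * 1.5) = 2.24
Cpl = (55.0 - 46.5) / (3 * 1.5) = 1.89
Cpk = min(2.24, 1.89) = 1.89

1.89


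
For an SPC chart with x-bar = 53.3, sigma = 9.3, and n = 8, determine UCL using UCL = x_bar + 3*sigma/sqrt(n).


UCL = 53.3 + 3 * 9.3 / sqrt(8)

63.16


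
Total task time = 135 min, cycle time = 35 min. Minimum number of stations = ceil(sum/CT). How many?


Formula: N_min = ceil(Sum of Task Times / Cycle Time)
N_min = ceil(135 min / 35 min) = ceil(3.8571)
N_min = 4 stations

4


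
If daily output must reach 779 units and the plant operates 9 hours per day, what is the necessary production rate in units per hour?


Formula: Production Rate = Daily Demand / Available Hours
Rate = 779 units/day / 9 hours/day
Rate = 86.6 units/hour

86.6 units/hour


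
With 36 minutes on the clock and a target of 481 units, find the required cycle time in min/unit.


Formula: CT = Available Time / Number of Units
CT = 36 min / 481 units
CT = 0.07 min/unit

0.07 min/unit


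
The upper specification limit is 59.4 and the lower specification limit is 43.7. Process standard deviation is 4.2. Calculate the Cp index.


Cp = (59.4 - 43.7) / (6 * 4.2)

0.62


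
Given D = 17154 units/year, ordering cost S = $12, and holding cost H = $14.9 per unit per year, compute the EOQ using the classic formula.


Formula: EOQ = sqrt(2 * D * S / H)
Numerator: 2 * 17154 * 12 = 411696
2DS/H = 411696 / 14.9 = 27630.6
EOQ = sqrt(27630.6) = 166.2 units

166.2 units


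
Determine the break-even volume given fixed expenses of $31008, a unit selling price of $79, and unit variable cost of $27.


Formula: BEQ = Fixed Costs / (Price - Variable Cost)
Contribution margin = $79 - $27 = $52/unit
BEQ = ceil($31008 / $52/unit) = ceil(596.31) = 597 units

597 units


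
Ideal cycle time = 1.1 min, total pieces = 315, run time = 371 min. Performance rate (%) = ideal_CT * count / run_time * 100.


Formula: Performance = (Ideal CT * Total Count) / Run Time * 100
Ideal output time = 1.1 * 315 = 346.5 min
Performance = 346.5 / 371 * 100 = 93.4%

93.4%


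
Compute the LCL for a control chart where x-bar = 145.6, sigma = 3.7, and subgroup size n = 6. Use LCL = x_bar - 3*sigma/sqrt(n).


LCL = 145.6 - 3 * 3.7 / sqrt(6)

141.07


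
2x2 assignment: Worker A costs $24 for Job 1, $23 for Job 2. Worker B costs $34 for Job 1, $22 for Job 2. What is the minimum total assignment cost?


Option 1: A->1 + B->2 = $24 + $22 = $46
Option 2: A->2 + B->1 = $23 + $34 = $57
Min cost = min($46, $57) = $46

$46


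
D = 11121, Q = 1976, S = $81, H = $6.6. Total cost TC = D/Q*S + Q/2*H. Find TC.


TC = 11121/1976 * 81 + 1976/2 * 6.6

$6976.67


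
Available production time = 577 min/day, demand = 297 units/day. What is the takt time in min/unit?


Formula: Takt Time = Available Production Time / Customer Demand
Takt = 577 min/day / 297 units/day
Takt = 1.94 min/unit

1.94 min/unit


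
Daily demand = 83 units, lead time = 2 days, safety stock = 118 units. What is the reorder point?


Formula: ROP = (Daily Demand * Lead Time) + Safety Stock
Demand during lead time = 83 * 2 = 166 units
ROP = 166 + 118 = 284 units

284 units


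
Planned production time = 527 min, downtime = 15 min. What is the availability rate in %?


Formula: Availability = (Planned Time - Downtime) / Planned Time * 100
Uptime = 527 - 15 = 512 min
Availability = 512 / 527 * 100 = 97.2%

97.2%


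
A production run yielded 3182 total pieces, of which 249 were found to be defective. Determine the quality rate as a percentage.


Formula: Quality Rate = Good Pieces / Total Pieces * 100
Good pieces = 3182 - 249 = 2933
QR = 2933 / 3182 * 100 = 92.2%

92.2%


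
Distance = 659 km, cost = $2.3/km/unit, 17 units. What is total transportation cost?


TC = dist * cost * units = 659 * 2.3 * 17 = $25766.90

$25766.90


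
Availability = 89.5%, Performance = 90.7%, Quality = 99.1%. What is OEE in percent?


Formula: OEE = Availability * Performance * Quality / 10000
A * P = 89.5% * 90.7% / 100 = 81.18%
OEE = 81.18% * 99.1% / 100 = 80.4%

80.4%


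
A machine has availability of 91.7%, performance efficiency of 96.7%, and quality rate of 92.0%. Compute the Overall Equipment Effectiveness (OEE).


Formula: OEE = Availability * Performance * Quality / 10000
A * P = 91.7% * 96.7% / 100 = 88.67%
OEE = 88.67% * 92.0% / 100 = 81.6%

81.6%


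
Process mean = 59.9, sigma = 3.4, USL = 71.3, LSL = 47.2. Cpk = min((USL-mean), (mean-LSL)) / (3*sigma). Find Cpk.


Cpu = (71.3 - 59.9) / (3 * 3.4) = 1.12
Cpl = (59.9 - 47.2) / (3 * 3.4) = 1.25
Cpk = min(1.12, 1.25) = 1.12

1.12


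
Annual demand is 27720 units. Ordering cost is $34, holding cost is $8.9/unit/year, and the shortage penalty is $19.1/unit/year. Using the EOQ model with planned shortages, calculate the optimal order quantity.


Formula: EOQ* = sqrt(2DS/H) * sqrt((H+P)/P)
Base EOQ = sqrt(2*27720*34/8.9) = 460.21 units
Correction = sqrt((8.9+19.1)/19.1) = 1.21077
EOQ* = 460.21 * 1.21077 = 557.2 units

557.2 units


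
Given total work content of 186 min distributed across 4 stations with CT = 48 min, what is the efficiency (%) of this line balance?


Formula: Efficiency = Sum of Task Times / (N_stations * CT) * 100
Total station capacity = 4 stations * 48 min = 192 min
Efficiency = 186 / 192 * 100 = 96.9%

96.9%


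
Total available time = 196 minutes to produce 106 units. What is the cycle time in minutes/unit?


Formula: CT = Available Time / Number of Units
CT = 196 min / 106 units
CT = 1.85 min/unit

1.85 min/unit


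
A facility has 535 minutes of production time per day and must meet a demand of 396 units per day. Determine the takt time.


Formula: Takt Time = Available Production Time / Customer Demand
Takt = 535 min/day / 396 units/day
Takt = 1.35 min/unit

1.35 min/unit


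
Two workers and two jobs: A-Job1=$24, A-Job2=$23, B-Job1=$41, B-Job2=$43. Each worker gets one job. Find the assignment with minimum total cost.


Option 1: A->1 + B->2 = $24 + $43 = $67
Option 2: A->2 + B->1 = $23 + $41 = $64
Min cost = min($67, $64) = $64

$64


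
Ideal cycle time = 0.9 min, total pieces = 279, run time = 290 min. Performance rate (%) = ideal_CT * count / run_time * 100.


Formula: Performance = (Ideal CT * Total Count) / Run Time * 100
Ideal output time = 0.9 * 279 = 251.1 min
Performance = 251.1 / 290 * 100 = 86.6%

86.6%


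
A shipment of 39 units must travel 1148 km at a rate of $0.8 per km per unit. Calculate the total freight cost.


TC = dist * cost * units = 1148 * 0.8 * 39 = $35817.60

$35817.60


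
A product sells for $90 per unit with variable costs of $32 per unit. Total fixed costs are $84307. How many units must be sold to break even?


Formula: BEQ = Fixed Costs / (Price - Variable Cost)
Contribution margin = $90 - $32 = $58/unit
BEQ = ceil($84307 / $58/unit) = ceil(1453.57) = 1454 units

1454 units


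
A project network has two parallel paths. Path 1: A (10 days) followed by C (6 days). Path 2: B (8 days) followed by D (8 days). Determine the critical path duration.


Path 1 = 10 + 6 = 16 days
Path 2 = 8 + 8 = 16 days
Duration = max(16, 16) = 16 days

16 days


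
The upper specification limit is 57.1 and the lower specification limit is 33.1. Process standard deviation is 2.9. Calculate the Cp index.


Cp = (57.1 - 33.1) / (6 * 2.9)

1.38


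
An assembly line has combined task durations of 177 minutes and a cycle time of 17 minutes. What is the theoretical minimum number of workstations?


Formula: N_min = ceil(Sum of Task Times / Cycle Time)
N_min = ceil(177 min / 17 min) = ceil(10.4118)
N_min = 11 stations

11


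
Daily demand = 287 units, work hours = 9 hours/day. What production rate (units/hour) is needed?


Formula: Production Rate = Daily Demand / Available Hours
Rate = 287 units/day / 9 hours/day
Rate = 31.9 units/hour

31.9 units/hour


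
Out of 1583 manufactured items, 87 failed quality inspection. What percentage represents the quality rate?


Formula: Quality Rate = Good Pieces / Total Pieces * 100
Good pieces = 1583 - 87 = 1496
QR = 1496 / 1583 * 100 = 94.5%

94.5%


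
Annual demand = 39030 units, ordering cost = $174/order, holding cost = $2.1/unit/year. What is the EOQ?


Formula: EOQ = sqrt(2 * D * S / H)
Numerator: 2 * 39030 * 174 = 13582440
2DS/H = 13582440 / 2.1 = 6467828.6
EOQ = sqrt(6467828.6) = 2543.2 units

2543.2 units


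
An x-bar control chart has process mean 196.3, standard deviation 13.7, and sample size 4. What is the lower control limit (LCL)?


LCL = 196.3 - 3 * 13.7 / sqrt(4)

175.75


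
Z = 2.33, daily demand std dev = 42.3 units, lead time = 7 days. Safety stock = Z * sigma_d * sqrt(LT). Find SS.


Formula: SS = z * sigma_d * sqrt(LT)
sqrt(LT) = sqrt(7) = 2.6458
SS = 2.33 * 42.3 * 2.6458
SS = 260.8 units

260.8 units


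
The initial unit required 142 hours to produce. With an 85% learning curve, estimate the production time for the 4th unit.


Formula: T_n = T_1 * (learning_rate)^(log2(n)) where learning_rate = rate/100
Doublings = log2(4) = 2
T_n = 142 * 0.85^2
T_n = 142 * 0.7225 = 102.6 hours

102.6 hours


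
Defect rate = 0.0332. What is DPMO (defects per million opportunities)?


DPMO = defect_rate * 1000000 = 0.0332 * 1000000

33200


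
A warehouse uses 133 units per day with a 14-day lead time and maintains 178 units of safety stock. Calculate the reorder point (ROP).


Formula: ROP = (Daily Demand * Lead Time) + Safety Stock
Demand during lead time = 133 * 14 = 1862 units
ROP = 1862 + 178 = 2040 units

2040 units


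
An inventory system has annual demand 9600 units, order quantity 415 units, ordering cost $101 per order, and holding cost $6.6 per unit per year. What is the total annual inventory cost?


TC = 9600/415 * 101 + 415/2 * 6.6

$3705.89


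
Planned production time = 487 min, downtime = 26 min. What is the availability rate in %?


Formula: Availability = (Planned Time - Downtime) / Planned Time * 100
Uptime = 487 - 26 = 461 min
Availability = 461 / 487 * 100 = 94.7%

94.7%


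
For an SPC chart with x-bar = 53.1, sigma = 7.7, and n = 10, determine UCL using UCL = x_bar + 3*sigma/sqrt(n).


UCL = 53.1 + 3 * 7.7 / sqrt(10)

60.4


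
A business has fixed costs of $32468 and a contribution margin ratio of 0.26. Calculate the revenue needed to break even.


Formula: BER = Fixed Costs / Contribution Margin Ratio
BER = $32468 / 0.26
BER = $124876.92 (to the nearest cent)

$124876.92


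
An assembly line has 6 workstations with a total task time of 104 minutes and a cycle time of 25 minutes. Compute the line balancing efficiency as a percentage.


Formula: Efficiency = Sum of Task Times / (N_stations * CT) * 100
Total station capacity = 6 stations * 25 min = 150 min
Efficiency = 104 / 150 * 100 = 69.3%

69.3%


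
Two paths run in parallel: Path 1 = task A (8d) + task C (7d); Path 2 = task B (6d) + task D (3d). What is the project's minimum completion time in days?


Path 1 = 8 + 7 = 15 days
Path 2 = 6 + 3 = 9 days
Duration = max(15, 9) = 15 days

15 days


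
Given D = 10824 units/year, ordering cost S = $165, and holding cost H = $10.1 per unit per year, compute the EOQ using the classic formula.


Formula: EOQ = sqrt(2 * D * S / H)
Numerator: 2 * 10824 * 165 = 3571920
2DS/H = 3571920 / 10.1 = 353655.4
EOQ = sqrt(353655.4) = 594.7 units

594.7 units


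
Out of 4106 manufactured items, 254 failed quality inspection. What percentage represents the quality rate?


Formula: Quality Rate = Good Pieces / Total Pieces * 100
Good pieces = 4106 - 254 = 3852
QR = 3852 / 4106 * 100 = 93.8%

93.8%


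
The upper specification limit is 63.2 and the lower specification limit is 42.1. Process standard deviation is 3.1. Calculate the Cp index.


Cp = (63.2 - 42.1) / (6 * 3.1)

1.13


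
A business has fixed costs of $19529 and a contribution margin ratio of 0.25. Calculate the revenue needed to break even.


Formula: BER = Fixed Costs / Contribution Margin Ratio
BER = $19529 / 0.25
BER = $78116.00 (to the nearest cent)

$78116.00


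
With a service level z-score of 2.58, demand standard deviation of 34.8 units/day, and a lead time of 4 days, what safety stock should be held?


Formula: SS = z * sigma_d * sqrt(LT)
sqrt(LT) = sqrt(4) = 2.0
SS = 2.58 * 34.8 * 2.0
SS = 179.6 units

179.6 units


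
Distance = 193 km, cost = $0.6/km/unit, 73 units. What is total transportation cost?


TC = dist * cost * units = 193 * 0.6 * 73 = $8453.40

$8453.40


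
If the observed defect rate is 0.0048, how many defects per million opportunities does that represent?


DPMO = defect_rate * 1000000 = 0.0048 * 1000000

4800


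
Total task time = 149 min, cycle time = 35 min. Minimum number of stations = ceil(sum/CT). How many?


Formula: N_min = ceil(Sum of Task Times / Cycle Time)
N_min = ceil(149 min / 35 min) = ceil(4.2571)
N_min = 5 stations

5


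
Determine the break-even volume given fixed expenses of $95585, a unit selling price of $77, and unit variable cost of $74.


Formula: BEQ = Fixed Costs / (Price - Variable Cost)
Contribution margin = $77 - $74 = $3/unit
BEQ = ceil($95585 / $3/unit) = ceil(31861.67) = 31862 units

31862 units


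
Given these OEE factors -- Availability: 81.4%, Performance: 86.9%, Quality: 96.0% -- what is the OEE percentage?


Formula: OEE = Availability * Performance * Quality / 10000
A * P = 81.4% * 86.9% / 100 = 70.74%
OEE = 70.74% * 96.0% / 100 = 67.9%

67.9%


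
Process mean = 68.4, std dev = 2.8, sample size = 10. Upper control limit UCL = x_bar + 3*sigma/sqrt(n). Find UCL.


UCL = 68.4 + 3 * 2.8 / sqrt(10)

71.06


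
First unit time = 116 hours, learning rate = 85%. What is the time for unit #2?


Formula: T_n = T_1 * (learning_rate)^(log2(n)) where learning_rate = rate/100
Doublings = log2(2) = 1
T_n = 116 * 0.85^1
T_n = 116 * 0.85 = 98.6 hours

98.6 hours


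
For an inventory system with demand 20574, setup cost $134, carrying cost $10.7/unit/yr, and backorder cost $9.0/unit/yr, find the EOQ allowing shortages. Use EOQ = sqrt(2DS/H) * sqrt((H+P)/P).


Formula: EOQ* = sqrt(2DS/H) * sqrt((H+P)/P)
Base EOQ = sqrt(2*20574*134/10.7) = 717.85 units
Correction = sqrt((10.7+9.0)/9.0) = 1.47949
EOQ* = 717.85 * 1.47949 = 1062.1 units

1062.1 units


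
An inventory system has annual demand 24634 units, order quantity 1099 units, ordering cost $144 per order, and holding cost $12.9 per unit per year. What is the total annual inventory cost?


TC = 24634/1099 * 144 + 1099/2 * 12.9

$10316.30


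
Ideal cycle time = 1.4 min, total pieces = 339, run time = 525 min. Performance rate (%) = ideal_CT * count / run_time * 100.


Formula: Performance = (Ideal CT * Total Count) / Run Time * 100
Ideal output time = 1.4 * 339 = 474.6 min
Performance = 474.6 / 525 * 100 = 90.4%

90.4%


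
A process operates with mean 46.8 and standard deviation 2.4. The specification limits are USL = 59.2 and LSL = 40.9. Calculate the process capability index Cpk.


Cpu = (59.2 - 46.8) / (3 * 2.4) = 1.72
Cpl = (46.8 - 40.9) / (3 * 2.4) = 0.82
Cpk = min(1.72, 0.82) = 0.82

0.82


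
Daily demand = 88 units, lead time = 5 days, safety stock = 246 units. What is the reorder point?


Formula: ROP = (Daily Demand * Lead Time) + Safety Stock
Demand during lead time = 88 * 5 = 440 units
ROP = 440 + 246 = 686 units

686 units


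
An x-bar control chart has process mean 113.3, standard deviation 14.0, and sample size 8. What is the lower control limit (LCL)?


LCL = 113.3 - 3 * 14.0 / sqrt(8)

98.45


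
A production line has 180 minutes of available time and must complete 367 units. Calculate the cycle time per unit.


Formula: CT = Available Time / Number of Units
CT = 180 min / 367 units
CT = 0.49 min/unit

0.49 min/unit


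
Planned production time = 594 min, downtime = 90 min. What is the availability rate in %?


Formula: Availability = (Planned Time - Downtime) / Planned Time * 100
Uptime = 594 - 90 = 504 min
Availability = 504 / 594 * 100 = 84.8%

84.8%


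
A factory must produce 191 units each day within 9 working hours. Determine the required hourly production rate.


Formula: Production Rate = Daily Demand / Available Hours
Rate = 191 units/day / 9 hours/day
Rate = 21.2 units/hour

21.2 units/hour


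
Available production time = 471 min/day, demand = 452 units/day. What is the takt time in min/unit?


Formula: Takt Time = Available Production Time / Customer Demand
Takt = 471 min/day / 452 units/day
Takt = 1.04 min/unit

1.04 min/unit


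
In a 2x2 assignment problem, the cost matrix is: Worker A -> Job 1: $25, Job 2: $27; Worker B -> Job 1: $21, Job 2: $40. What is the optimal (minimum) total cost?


Option 1: A->1 + B->2 = $25 + $40 = $65
Option 2: A->2 + B->1 = $27 + $21 = $48
Min cost = min($65, $48) = $48

$48


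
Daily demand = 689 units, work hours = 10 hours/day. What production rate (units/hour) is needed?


Formula: Production Rate = Daily Demand / Available Hours
Rate = 689 units/day / 10 hours/day
Rate = 68.9 units/hour

68.9 units/hour


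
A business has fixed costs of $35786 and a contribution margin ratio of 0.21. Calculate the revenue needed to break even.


Formula: BER = Fixed Costs / Contribution Margin Ratio
BER = $35786 / 0.21
BER = $170409.52 (to the nearest cent)

$170409.52


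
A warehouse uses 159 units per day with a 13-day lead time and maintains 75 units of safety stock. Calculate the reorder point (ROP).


Formula: ROP = (Daily Demand * Lead Time) + Safety Stock
Demand during lead time = 159 * 13 = 2067 units
ROP = 2067 + 75 = 2142 units

2142 units


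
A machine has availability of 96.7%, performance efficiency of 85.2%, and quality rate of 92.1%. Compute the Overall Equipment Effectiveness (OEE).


Formula: OEE = Availability * Performance * Quality / 10000
A * P = 96.7% * 85.2% / 100 = 82.39%
OEE = 82.39% * 92.1% / 100 = 75.9%

75.9%


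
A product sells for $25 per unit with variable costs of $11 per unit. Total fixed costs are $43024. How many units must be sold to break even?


Formula: BEQ = Fixed Costs / (Price - Variable Cost)
Contribution margin = $25 - $11 = $14/unit
BEQ = ceil($43024 / $14/unit) = ceil(3073.14) = 3074 units

3074 units


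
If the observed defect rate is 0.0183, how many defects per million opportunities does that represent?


DPMO = defect_rate * 1000000 = 0.0183 * 1000000

18300


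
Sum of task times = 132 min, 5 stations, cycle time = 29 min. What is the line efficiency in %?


Formula: Efficiency = Sum of Task Times / (N_stations * CT) * 100
Total station capacity = 5 stations * 29 min = 145 min
Efficiency = 132 / 145 * 100 = 91.0%

91.0%


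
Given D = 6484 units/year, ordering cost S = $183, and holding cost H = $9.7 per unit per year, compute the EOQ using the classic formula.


Formula: EOQ = sqrt(2 * D * S / H)
Numerator: 2 * 6484 * 183 = 2373144
2DS/H = 2373144 / 9.7 = 244654.0
EOQ = sqrt(244654.0) = 494.6 units

494.6 units


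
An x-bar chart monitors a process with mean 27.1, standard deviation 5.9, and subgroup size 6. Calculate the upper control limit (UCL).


UCL = 27.1 + 3 * 5.9 / sqrt(6)

34.33


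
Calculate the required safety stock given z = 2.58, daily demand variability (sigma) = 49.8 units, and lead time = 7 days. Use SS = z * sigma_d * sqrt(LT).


Formula: SS = z * sigma_d * sqrt(LT)
sqrt(LT) = sqrt(7) = 2.6458
SS = 2.58 * 49.8 * 2.6458
SS = 339.9 units

339.9 units


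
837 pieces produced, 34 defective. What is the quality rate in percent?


Formula: Quality Rate = Good Pieces / Total Pieces * 100
Good pieces = 837 - 34 = 803
QR = 803 / 837 * 100 = 95.9%

95.9%


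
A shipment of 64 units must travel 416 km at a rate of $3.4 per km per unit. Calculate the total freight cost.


TC = dist * cost * units = 416 * 3.4 * 64 = $90521.60

$90521.60


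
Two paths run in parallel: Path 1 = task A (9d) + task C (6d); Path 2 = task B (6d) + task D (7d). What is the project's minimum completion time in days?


Path 1 = 9 + 6 = 15 days
Path 2 = 6 + 7 = 13 days
Duration = max(15, 13) = 15 days

15 days


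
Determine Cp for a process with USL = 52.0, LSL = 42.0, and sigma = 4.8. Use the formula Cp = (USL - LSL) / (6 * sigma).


Cp = (52.0 - 42.0) / (6 * 4.8)

0.35


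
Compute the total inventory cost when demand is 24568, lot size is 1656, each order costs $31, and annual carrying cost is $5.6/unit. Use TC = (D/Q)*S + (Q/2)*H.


TC = 24568/1656 * 31 + 1656/2 * 5.6

$5096.71


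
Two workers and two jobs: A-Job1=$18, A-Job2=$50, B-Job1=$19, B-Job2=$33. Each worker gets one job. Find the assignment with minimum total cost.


Option 1: A->1 + B->2 = $18 + $33 = $51
Option 2: A->2 + B->1 = $50 + $19 = $69
Min cost = min($51, $69) = $51

$51


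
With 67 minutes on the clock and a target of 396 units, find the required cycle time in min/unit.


Formula: CT = Available Time / Number of Units
CT = 67 min / 396 units
CT = 0.17 min/unit

0.17 min/unit


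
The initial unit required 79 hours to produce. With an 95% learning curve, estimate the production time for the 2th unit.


Formula: T_n = T_1 * (learning_rate)^(log2(n)) where learning_rate = rate/100
Doublings = log2(2) = 1
T_n = 79 * 0.95^1
T_n = 79 * 0.95 = 75.1 hours

75.1 hours


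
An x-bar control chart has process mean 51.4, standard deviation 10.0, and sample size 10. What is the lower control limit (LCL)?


LCL = 51.4 - 3 * 10.0 / sqrt(10)

41.91


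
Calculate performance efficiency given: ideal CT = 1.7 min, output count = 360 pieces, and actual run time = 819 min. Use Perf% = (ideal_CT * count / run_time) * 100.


Formula: Performance = (Ideal CT * Total Count) / Run Time * 100
Ideal output time = 1.7 * 360 = 612.0 min
Performance = 612.0 / 819 * 100 = 74.7%

74.7%


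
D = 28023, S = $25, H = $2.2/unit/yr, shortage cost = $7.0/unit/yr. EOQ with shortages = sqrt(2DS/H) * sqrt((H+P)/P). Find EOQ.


Formula: EOQ* = sqrt(2DS/H) * sqrt((H+P)/P)
Base EOQ = sqrt(2*28023*25/2.2) = 798.05 units
Correction = sqrt((2.2+7.0)/7.0) = 1.14642
EOQ* = 798.05 * 1.14642 = 914.9 units

914.9 units


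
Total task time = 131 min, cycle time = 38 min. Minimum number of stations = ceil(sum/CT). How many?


Formula: N_min = ceil(Sum of Task Times / Cycle Time)
N_min = ceil(131 min / 38 min) = ceil(3.4474)
N_min = 4 stations

4


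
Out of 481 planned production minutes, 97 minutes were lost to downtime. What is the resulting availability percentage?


Formula: Availability = (Planned Time - Downtime) / Planned Time * 100
Uptime = 481 - 97 = 384 min
Availability = 384 / 481 * 100 = 79.8%

79.8%


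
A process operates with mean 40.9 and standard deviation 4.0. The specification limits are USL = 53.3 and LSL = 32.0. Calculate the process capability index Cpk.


Cpu = (53.3 - 40.9) / (3 * 4.0) = 1.03
Cpl = (40.9 - 32.0) / (3 * 4.0) = 0.74
Cpk = min(1.03, 0.74) = 0.74

0.74


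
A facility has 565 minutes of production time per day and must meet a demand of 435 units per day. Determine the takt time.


Formula: Takt Time = Available Production Time / Customer Demand
Takt = 565 min/day / 435 units/day
Takt = 1.3 min/unit

1.3 min/unit


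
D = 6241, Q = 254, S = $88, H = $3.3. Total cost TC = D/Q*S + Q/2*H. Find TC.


TC = 6241/254 * 88 + 254/2 * 3.3

$2581.34


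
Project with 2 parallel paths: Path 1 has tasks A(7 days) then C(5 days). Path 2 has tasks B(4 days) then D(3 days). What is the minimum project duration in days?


Path 1 = 7 + 5 = 12 days
Path 2 = 4 + 3 = 7 days
Duration = max(12, 7) = 12 days

12 days


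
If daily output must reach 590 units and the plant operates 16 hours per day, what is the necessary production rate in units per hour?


Formula: Production Rate = Daily Demand / Available Hours
Rate = 590 units/day / 16 hours/day
Rate = 36.9 units/hour

36.9 units/hour


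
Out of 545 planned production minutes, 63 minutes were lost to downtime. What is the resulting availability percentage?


Formula: Availability = (Planned Time - Downtime) / Planned Time * 100
Uptime = 545 - 63 = 482 min
Availability = 482 / 545 * 100 = 88.4%

88.4%


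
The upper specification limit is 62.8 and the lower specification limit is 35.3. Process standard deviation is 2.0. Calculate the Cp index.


Cp = (62.8 - 35.3) / (6 * 2.0)

2.29


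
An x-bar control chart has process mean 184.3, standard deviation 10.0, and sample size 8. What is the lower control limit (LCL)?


LCL = 184.3 - 3 * 10.0 / sqrt(8)

173.69


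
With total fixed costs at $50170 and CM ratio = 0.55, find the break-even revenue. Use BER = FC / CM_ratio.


Formula: BER = Fixed Costs / Contribution Margin Ratio
BER = $50170 / 0.55
BER = $91218.18 (to the nearest cent)

$91218.18


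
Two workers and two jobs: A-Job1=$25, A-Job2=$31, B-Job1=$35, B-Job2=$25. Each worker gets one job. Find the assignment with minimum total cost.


Option 1: A->1 + B->2 = $25 + $25 = $50
Option 2: A->2 + B->1 = $31 + $35 = $66
Min cost = min($50, $66) = $50

$50


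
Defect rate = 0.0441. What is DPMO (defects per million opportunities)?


DPMO = defect_rate * 1000000 = 0.0441 * 1000000

44100


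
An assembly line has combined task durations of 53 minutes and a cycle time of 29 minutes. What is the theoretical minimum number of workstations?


Formula: N_min = ceil(Sum of Task Times / Cycle Time)
N_min = ceil(53 min / 29 min) = ceil(1.8276)
N_min = 2 stations

2


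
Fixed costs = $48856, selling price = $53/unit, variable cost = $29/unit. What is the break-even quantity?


Formula: BEQ = Fixed Costs / (Price - Variable Cost)
Contribution margin = $53 - $29 = $24/unit
BEQ = ceil($48856 / $24/unit) = ceil(2035.67) = 2036 units

2036 units


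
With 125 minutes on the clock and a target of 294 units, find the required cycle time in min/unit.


Formula: CT = Available Time / Number of Units
CT = 125 min / 294 units
CT = 0.43 min/unit

0.43 min/unit


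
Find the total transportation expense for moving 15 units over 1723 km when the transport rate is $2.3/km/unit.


TC = dist * cost * units = 1723 * 2.3 * 15 = $59443.50

$59443.50


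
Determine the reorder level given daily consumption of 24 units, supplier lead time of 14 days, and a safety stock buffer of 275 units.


Formula: ROP = (Daily Demand * Lead Time) + Safety Stock
Demand during lead time = 24 * 14 = 336 units
ROP = 336 + 275 = 611 units

611 units


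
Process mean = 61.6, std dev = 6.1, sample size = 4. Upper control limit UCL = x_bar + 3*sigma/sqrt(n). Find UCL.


UCL = 61.6 + 3 * 6.1 / sqrt(4)

70.75


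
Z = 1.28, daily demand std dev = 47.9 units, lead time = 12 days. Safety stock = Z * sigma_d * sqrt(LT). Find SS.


Formula: SS = z * sigma_d * sqrt(LT)
sqrt(LT) = sqrt(12) = 3.4641
SS = 1.28 * 47.9 * 3.4641
SS = 212.4 units

212.4 units


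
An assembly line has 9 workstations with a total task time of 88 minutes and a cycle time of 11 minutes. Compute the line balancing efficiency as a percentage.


Formula: Efficiency = Sum of Task Times / (N_stations * CT) * 100
Total station capacity = 9 stations * 11 min = 99 min
Efficiency = 88 / 99 * 100 = 88.9%

88.9%


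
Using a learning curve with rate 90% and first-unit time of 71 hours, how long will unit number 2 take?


Formula: T_n = T_1 * (learning_rate)^(log2(n)) where learning_rate = rate/100
Doublings = log2(2) = 1
T_n = 71 * 0.9^1
T_n = 71 * 0.9 = 63.9 hours

63.9 hours


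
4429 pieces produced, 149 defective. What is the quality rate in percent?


Formula: Quality Rate = Good Pieces / Total Pieces * 100
Good pieces = 4429 - 149 = 4280
QR = 4280 / 4429 * 100 = 96.6%

96.6%


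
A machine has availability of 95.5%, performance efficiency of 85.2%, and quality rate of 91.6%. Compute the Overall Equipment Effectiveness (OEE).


Formula: OEE = Availability * Performance * Quality / 10000
A * P = 95.5% * 85.2% / 100 = 81.37%
OEE = 81.37% * 91.6% / 100 = 74.5%

74.5%


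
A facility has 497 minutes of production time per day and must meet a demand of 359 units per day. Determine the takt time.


Formula: Takt Time = Available Production Time / Customer Demand
Takt = 497 min/day / 359 units/day
Takt = 1.38 min/unit

1.38 min/unit


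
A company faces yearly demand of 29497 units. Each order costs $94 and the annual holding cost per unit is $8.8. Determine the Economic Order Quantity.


Formula: EOQ = sqrt(2 * D * S / H)
Numerator: 2 * 29497 * 94 = 5545436
2DS/H = 5545436 / 8.8 = 630163.2
EOQ = sqrt(630163.2) = 793.8 units

793.8 units


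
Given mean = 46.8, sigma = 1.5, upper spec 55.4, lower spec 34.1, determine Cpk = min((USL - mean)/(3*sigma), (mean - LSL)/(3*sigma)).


Cpu = (55.4 - 46.8) / (3 * 1.5) = 1.91
Cpl = (46.8 - 34.1) / (3 * 1.5) = 2.82
Cpk = min(1.91, 2.82) = 1.91

1.91


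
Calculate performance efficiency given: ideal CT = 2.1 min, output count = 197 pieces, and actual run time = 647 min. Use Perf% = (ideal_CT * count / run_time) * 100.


Formula: Performance = (Ideal CT * Total Count) / Run Time * 100
Ideal output time = 2.1 * 197 = 413.7 min
Performance = 413.7 / 647 * 100 = 63.9%

63.9%


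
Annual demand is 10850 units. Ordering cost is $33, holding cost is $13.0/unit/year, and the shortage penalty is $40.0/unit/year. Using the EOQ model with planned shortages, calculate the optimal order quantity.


Formula: EOQ* = sqrt(2DS/H) * sqrt((H+P)/P)
Base EOQ = sqrt(2*10850*33/13.0) = 234.7 units
Correction = sqrt((13.0+40.0)/40.0) = 1.15109
EOQ* = 234.7 * 1.15109 = 270.2 units

270.2 units


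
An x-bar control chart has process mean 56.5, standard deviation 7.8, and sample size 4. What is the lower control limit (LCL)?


LCL = 56.5 - 3 * 7.8 / sqrt(4)

44.8


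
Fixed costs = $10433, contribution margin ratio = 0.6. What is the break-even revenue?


Formula: BER = Fixed Costs / Contribution Margin Ratio
BER = $10433 / 0.6
BER = $17388.33 (to the nearest cent)

$17388.33


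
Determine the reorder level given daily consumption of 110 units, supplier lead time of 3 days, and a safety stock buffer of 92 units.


Formula: ROP = (Daily Demand * Lead Time) + Safety Stock
Demand during lead time = 110 * 3 = 330 units
ROP = 330 + 92 = 422 units

422 units


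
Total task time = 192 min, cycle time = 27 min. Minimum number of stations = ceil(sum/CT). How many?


Formula: N_min = ceil(Sum of Task Times / Cycle Time)
N_min = ceil(192 min / 27 min) = ceil(7.1111)
N_min = 8 stations

8


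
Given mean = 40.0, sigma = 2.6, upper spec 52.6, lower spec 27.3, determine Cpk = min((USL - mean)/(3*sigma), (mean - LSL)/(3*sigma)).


Cpu = (52.6 - 40.0) / (3 * 2.6) = 1.62
Cpl = (40.0 - 27.3) / (3 * 2.6) = 1.63
Cpk = min(1.62, 1.63) = 1.62

1.62


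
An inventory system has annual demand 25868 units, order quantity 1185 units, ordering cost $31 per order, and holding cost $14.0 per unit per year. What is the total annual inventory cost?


TC = 25868/1185 * 31 + 1185/2 * 14.0

$8971.72
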